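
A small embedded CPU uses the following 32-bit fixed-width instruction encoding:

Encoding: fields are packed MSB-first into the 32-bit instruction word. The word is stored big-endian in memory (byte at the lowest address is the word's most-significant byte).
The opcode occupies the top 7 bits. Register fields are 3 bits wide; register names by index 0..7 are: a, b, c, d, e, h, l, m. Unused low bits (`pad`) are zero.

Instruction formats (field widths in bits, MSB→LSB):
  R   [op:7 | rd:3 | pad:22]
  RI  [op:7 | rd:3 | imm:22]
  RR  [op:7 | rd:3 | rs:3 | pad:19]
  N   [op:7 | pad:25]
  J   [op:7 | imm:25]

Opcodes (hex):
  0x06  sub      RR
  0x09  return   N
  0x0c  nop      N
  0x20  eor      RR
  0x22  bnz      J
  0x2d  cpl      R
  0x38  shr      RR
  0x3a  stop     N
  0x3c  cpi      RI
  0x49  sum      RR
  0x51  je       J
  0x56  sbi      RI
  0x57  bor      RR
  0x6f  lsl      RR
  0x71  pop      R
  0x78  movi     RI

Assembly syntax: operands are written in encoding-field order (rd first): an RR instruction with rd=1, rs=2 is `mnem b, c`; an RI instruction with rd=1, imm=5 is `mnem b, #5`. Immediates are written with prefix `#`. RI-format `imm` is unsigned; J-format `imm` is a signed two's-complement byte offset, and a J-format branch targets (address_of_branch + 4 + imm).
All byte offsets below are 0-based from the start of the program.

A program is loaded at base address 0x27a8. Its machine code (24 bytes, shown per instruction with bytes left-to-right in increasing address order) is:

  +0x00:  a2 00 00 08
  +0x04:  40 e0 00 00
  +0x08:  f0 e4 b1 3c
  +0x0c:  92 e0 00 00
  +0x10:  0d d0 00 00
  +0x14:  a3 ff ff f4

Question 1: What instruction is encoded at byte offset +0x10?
@+10  big-endian(0d d0 00 00) = 0x0dd00000
  top 7b → 0x6 → sub [RR]
  rd@[24:22]=0x7 ⇒ m
  rs@[21:19]=0x2 ⇒ c

sub m, c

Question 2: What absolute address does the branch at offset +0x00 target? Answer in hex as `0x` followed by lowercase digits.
[00] a2 00 00 08 → 0xa2000008
  op=0xa2000008>>25=0x51 ⇒ je (J)
  [24:0] imm=8 = #8
  target = base 0x27a8 + off 0x00 + 4 + imm 8 = 0x27b4

0x27b4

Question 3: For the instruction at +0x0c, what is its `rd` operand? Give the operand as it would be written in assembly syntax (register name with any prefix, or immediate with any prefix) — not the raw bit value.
d

off 0x0c: read 92 e0 00 00 as big → 0x92e00000
  opcode bits[31:25]=0x49: sum/RR
  rd: (w>>22)&0x7=0x3 → d
  rs: (w>>19)&0x7=0x4 → e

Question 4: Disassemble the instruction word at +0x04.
eor d, e

+0x04: 40 e0 00 00 ⇒ word 0x40e00000 (big)
  op=0x40e00000>>25=0x20 ⇒ eor (RR)
  [24:22] rd=3 = d
  [21:19] rs=4 = e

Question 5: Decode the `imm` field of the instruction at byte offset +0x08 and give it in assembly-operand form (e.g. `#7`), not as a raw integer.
[08] f0 e4 b1 3c → 0xf0e4b13c
  op=0xf0e4b13c>>25=0x78 ⇒ movi (RI)
  rd@[24:22]=0x3 ⇒ d
  imm@[21:0]=0x24b13c ⇒ #2404668

#2404668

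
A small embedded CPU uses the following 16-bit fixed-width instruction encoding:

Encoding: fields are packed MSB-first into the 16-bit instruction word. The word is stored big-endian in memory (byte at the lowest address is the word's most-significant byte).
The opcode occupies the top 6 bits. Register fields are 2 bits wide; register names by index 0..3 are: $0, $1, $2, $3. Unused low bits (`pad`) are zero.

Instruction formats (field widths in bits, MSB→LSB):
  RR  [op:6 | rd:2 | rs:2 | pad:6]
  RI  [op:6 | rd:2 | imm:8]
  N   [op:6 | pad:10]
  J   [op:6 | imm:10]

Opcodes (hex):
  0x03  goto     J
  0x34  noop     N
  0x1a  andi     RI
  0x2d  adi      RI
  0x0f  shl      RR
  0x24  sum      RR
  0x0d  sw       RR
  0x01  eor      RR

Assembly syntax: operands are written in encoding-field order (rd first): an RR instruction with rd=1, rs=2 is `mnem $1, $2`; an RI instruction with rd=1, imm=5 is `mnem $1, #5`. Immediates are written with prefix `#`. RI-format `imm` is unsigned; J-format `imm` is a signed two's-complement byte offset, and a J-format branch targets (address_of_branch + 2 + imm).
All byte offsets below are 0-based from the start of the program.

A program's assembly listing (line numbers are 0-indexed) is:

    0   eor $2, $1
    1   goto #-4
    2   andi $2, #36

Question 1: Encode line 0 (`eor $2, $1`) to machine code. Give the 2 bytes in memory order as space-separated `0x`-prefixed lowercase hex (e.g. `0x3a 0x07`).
0x06 0x40

line 0 (eor): pack op=0x1:6|rd=2:2|rs=1:2|pad=0:6 = 0x0640; big→ 06 40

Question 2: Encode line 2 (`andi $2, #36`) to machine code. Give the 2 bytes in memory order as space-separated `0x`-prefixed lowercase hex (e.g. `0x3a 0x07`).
2. andi fields op=0x1a:6|rd=2:2|imm=36:8 → word 6a24h → 6a 24

0x6a 0x24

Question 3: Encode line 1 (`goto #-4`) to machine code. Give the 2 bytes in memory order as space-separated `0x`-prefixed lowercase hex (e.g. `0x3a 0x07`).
line 1 (goto): pack op=0x3:6|imm=-4:10 = 0x0ffc; big→ 0f fc

0x0f 0xfc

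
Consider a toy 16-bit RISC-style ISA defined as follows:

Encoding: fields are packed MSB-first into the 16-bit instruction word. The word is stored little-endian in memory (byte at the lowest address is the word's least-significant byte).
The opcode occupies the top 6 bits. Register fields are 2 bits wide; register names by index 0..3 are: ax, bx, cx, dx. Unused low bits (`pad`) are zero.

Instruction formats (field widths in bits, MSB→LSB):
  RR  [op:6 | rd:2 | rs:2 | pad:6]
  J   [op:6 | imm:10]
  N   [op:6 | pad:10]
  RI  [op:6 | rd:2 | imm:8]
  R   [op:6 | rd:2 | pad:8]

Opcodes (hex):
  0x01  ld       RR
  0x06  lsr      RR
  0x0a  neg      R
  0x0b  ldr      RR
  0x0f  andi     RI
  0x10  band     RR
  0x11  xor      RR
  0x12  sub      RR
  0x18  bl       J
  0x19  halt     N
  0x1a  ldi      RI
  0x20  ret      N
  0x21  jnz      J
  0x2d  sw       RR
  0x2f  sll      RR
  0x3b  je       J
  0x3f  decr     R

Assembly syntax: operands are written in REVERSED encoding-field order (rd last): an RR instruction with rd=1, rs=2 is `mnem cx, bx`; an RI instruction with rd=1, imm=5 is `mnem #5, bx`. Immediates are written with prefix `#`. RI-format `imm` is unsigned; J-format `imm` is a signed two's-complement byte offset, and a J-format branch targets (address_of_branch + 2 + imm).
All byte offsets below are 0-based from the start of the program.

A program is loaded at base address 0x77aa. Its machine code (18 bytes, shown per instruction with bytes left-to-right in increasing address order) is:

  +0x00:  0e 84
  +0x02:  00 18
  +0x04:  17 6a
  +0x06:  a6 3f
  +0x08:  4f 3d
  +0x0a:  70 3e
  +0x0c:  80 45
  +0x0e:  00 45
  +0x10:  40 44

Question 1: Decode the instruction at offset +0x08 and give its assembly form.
off 0x08: read 4f 3d as little → 0x3d4f
  op=0x3d4f>>10=0xf ⇒ andi (RI)
  rd: (w>>8)&0x3=0x1 → bx
  imm: (w>>0)&0xff=0x4f → #79

andi #79, bx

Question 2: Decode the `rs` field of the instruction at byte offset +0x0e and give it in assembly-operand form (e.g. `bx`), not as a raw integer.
ax

+0x0e: 00 45 ⇒ word 0x4500 (little)
  top 6b → 0x11 → xor [RR]
  [9:8] rd=1 = bx
  [7:6] rs=0 = ax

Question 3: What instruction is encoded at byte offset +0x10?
off 0x10: read 40 44 as little → 0x4440
  op=0x4440>>10=0x11 ⇒ xor (RR)
  rd: (w>>8)&0x3=0x0 → ax
  rs: (w>>6)&0x3=0x1 → bx

xor bx, ax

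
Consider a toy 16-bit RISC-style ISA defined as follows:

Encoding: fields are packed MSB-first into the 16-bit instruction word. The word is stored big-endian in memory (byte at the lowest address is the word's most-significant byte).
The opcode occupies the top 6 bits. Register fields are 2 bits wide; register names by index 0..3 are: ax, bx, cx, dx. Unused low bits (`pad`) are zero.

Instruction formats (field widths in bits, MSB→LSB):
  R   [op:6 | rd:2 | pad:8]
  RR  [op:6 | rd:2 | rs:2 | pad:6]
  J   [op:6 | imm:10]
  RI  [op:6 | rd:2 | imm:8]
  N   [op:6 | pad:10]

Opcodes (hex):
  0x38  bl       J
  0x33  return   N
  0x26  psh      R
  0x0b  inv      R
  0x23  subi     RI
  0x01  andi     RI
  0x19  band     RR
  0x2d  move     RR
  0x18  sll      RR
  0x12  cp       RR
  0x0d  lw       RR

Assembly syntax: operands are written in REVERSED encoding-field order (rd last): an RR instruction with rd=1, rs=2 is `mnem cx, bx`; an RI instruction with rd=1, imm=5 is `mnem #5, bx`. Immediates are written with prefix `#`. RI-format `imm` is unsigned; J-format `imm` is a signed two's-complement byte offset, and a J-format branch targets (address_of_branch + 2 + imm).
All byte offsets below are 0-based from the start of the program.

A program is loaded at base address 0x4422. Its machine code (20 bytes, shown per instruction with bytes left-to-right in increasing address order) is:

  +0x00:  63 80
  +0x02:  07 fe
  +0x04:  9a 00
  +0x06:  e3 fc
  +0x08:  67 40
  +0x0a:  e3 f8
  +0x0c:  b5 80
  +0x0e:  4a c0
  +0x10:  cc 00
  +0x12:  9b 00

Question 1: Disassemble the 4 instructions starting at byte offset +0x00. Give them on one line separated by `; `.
sll cx, dx; andi #254, dx; psh cx; bl #-4

@+00  big-endian(63 80) = 0x6380
  op=0x6380>>10=0x18 ⇒ sll (RR)
  rd@[9:8]=0x3 ⇒ dx
  rs@[7:6]=0x2 ⇒ cx
@+02  big-endian(07 fe) = 0x07fe
  op=0x07fe>>10=0x1 ⇒ andi (RI)
  rd@[9:8]=0x3 ⇒ dx
  imm@[7:0]=0xfe ⇒ #254
@+04  big-endian(9a 00) = 0x9a00
  op=0x9a00>>10=0x26 ⇒ psh (R)
  rd@[9:8]=0x2 ⇒ cx
@+06  big-endian(e3 fc) = 0xe3fc
  op=0xe3fc>>10=0x38 ⇒ bl (J)
  imm@[9:0]=0x3fc (s10→-4) ⇒ #-4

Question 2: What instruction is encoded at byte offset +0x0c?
off 0x0c: read b5 80 as big → 0xb580
  opcode bits[15:10]=0x2d: move/RR
  rd: (w>>8)&0x3=0x1 → bx
  rs: (w>>6)&0x3=0x2 → cx

move cx, bx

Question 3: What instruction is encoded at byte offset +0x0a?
bl #-8

+0x0a: e3 f8 ⇒ word 0xe3f8 (big)
  top 6b → 0x38 → bl [J]
  imm: (w>>0)&0x3ff=0x3f8 (s10→-8) → #-8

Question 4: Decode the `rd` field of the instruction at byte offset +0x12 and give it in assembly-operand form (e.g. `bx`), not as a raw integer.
+0x12: 9b 00 ⇒ word 0x9b00 (big)
  top 6b → 0x26 → psh [R]
  rd@[9:8]=0x3 ⇒ dx

dx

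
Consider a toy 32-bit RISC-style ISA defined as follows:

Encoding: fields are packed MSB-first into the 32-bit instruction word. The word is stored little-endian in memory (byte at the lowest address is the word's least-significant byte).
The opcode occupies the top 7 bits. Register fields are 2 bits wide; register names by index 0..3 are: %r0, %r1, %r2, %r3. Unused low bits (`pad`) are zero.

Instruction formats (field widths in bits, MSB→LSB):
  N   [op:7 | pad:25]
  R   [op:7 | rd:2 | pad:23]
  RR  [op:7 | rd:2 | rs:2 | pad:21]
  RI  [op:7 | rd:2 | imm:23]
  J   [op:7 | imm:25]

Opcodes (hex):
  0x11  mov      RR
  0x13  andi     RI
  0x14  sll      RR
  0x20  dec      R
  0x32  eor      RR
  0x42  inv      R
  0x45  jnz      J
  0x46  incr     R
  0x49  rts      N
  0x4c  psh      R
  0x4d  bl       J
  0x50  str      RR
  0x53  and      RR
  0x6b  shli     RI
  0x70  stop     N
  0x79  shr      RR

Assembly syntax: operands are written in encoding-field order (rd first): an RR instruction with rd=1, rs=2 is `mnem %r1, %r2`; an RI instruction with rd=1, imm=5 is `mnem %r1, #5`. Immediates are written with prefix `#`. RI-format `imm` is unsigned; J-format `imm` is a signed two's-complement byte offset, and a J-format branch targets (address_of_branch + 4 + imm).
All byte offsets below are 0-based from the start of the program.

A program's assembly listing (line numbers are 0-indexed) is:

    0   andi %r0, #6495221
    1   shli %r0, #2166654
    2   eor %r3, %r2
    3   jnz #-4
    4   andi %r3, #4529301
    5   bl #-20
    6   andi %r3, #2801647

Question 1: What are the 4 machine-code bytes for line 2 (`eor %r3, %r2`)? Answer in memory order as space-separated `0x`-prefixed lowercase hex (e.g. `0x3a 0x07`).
line 2 (eor): pack op=0x32:7|rd=3:2|rs=2:2|pad=0:21 = 0x65c00000; little→ 00 00 c0 65

0x00 0x00 0xc0 0x65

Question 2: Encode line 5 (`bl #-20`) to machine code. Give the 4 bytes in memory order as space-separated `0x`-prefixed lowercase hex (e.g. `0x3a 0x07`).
5. bl fields op=0x4d:7|imm=-20:25 → word 9bffffech → ec ff ff 9b

0xec 0xff 0xff 0x9b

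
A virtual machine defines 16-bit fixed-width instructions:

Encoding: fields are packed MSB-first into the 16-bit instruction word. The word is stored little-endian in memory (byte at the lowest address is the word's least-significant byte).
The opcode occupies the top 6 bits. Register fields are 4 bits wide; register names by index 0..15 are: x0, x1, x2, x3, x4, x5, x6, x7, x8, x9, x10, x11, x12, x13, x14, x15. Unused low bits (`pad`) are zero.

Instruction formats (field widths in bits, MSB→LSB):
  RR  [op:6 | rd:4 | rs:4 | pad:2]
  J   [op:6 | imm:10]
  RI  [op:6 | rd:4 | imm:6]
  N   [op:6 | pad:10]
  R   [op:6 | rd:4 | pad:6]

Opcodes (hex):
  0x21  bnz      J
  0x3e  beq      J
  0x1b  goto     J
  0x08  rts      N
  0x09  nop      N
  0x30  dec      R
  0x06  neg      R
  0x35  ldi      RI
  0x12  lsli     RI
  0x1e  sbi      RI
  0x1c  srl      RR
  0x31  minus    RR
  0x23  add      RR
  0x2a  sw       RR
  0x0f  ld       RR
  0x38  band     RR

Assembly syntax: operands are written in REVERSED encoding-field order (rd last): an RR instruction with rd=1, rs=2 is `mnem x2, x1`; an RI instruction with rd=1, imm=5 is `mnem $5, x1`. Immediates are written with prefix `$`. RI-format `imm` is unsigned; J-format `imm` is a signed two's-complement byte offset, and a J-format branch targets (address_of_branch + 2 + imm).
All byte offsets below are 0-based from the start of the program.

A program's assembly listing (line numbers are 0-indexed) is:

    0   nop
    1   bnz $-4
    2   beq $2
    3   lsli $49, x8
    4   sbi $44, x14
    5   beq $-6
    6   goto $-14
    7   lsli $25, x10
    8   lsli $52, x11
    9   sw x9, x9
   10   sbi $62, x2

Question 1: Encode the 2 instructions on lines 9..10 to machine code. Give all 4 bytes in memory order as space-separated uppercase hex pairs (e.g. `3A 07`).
L9: sw op=0x2a:6|rd=9:4|rs=9:4|pad=0:2 ⇒ 0xaa64 ⇒ little 64 aa
L10: sbi op=0x1e:6|rd=2:4|imm=62:6 ⇒ 0x78be ⇒ little be 78

64 AA BE 78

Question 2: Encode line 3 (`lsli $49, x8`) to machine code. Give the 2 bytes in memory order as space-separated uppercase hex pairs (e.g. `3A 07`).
L3: lsli op=0x12:6|rd=8:4|imm=49:6 ⇒ 0x4a31 ⇒ little 31 4a

31 4A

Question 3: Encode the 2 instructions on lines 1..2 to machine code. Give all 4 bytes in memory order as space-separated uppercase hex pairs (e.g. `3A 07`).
line 1 (bnz): pack op=0x21:6|imm=-4:10 = 0x87fc; little→ fc 87
line 2 (beq): pack op=0x3e:6|imm=2:10 = 0xf802; little→ 02 f8

FC 87 02 F8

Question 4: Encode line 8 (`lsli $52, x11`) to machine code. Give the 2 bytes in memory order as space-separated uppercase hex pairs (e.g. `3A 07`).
F4 4A

L8: lsli op=0x12:6|rd=11:4|imm=52:6 ⇒ 0x4af4 ⇒ little f4 4a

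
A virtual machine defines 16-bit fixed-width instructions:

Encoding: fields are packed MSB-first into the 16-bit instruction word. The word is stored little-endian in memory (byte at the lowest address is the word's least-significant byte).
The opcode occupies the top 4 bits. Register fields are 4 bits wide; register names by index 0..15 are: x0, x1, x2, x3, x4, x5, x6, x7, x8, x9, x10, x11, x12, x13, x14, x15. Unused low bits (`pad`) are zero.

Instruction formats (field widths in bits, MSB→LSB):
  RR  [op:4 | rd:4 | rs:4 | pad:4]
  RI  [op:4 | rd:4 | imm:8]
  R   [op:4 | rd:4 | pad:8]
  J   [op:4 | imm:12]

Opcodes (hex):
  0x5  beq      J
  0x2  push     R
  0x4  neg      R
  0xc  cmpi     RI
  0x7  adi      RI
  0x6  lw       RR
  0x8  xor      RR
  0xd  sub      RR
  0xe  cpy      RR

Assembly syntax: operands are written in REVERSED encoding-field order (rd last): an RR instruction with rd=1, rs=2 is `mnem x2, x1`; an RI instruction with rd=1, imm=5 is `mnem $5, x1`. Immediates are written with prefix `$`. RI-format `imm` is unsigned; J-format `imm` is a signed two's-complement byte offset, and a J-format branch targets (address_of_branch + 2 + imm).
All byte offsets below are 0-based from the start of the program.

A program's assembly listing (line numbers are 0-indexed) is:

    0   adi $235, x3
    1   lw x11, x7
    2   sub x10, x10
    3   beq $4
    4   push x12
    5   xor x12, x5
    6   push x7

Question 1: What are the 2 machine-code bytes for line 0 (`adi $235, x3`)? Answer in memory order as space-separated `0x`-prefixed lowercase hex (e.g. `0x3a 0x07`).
L0: adi op=0x7:4|rd=3:4|imm=235:8 ⇒ 0x73eb ⇒ little eb 73

0xeb 0x73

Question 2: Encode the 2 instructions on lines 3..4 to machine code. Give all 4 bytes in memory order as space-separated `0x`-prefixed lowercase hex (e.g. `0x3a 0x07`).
0x04 0x50 0x00 0x2c

line 3 (beq): pack op=0x5:4|imm=4:12 = 0x5004; little→ 04 50
line 4 (push): pack op=0x2:4|rd=12:4|pad=0:8 = 0x2c00; little→ 00 2c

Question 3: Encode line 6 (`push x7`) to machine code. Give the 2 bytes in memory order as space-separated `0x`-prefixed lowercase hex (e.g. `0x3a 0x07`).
0x00 0x27

6. push fields op=0x2:4|rd=7:4|pad=0:8 → word 2700h → 00 27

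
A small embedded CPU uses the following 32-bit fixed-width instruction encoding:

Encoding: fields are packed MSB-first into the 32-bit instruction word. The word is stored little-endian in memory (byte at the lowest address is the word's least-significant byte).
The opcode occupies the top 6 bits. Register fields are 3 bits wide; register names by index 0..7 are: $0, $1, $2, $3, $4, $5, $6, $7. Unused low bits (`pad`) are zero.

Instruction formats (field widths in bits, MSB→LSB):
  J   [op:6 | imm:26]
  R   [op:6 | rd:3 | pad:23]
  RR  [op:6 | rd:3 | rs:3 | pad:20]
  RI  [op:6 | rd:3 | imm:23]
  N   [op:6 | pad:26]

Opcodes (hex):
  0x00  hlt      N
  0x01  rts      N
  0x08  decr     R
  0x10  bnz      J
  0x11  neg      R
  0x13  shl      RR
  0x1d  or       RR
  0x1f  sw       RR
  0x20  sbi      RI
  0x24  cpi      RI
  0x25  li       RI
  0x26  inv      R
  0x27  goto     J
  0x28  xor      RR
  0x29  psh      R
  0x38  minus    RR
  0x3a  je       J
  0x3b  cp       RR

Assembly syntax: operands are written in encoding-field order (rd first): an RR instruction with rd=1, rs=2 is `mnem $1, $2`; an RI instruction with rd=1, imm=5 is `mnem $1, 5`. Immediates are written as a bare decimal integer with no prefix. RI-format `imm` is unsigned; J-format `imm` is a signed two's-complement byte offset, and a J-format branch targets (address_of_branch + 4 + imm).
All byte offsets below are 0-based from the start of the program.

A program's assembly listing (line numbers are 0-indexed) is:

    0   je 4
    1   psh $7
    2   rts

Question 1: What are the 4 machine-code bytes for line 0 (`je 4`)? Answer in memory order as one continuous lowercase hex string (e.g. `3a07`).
040000e8

line 0 (je): pack op=0x3a:6|imm=4:26 = 0xe8000004; little→ 04 00 00 e8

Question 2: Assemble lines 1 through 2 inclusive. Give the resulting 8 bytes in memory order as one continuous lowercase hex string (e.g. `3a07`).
000080a700000004

line 1 (psh): pack op=0x29:6|rd=7:3|pad=0:23 = 0xa7800000; little→ 00 00 80 a7
line 2 (rts): pack op=0x1:6|pad=0:26 = 0x04000000; little→ 00 00 00 04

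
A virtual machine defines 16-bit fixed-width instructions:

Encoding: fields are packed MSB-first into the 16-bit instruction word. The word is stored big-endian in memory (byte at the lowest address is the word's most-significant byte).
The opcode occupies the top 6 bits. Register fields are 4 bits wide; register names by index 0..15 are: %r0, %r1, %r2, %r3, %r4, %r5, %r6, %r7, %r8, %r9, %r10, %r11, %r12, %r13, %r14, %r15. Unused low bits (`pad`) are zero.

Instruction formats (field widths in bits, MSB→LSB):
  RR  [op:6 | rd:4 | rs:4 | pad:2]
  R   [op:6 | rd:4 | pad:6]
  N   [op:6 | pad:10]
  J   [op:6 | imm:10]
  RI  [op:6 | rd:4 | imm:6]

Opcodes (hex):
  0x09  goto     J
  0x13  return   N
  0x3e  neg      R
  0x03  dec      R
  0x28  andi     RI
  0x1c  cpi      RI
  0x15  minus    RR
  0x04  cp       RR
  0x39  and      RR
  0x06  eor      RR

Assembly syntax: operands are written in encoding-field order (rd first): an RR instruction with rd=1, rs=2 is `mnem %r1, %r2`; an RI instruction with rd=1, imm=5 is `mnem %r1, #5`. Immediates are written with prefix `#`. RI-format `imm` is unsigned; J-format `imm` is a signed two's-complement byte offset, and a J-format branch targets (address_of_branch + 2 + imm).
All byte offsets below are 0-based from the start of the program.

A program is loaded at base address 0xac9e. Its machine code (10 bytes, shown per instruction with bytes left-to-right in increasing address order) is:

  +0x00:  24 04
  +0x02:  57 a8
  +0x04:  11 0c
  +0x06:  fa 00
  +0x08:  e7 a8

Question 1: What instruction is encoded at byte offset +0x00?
goto #4

off 0x00: read 24 04 as big → 0x2404
  op=0x2404>>10=0x9 ⇒ goto (J)
  imm@[9:0]=0x4 ⇒ #4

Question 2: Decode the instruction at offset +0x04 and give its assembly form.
cp %r4, %r3

+0x04: 11 0c ⇒ word 0x110c (big)
  op=0x110c>>10=0x4 ⇒ cp (RR)
  [9:6] rd=4 = %r4
  [5:2] rs=3 = %r3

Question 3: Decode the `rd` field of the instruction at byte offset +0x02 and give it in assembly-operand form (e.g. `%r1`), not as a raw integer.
+0x02: 57 a8 ⇒ word 0x57a8 (big)
  top 6b → 0x15 → minus [RR]
  rd@[9:6]=0xe ⇒ %r14
  rs@[5:2]=0xa ⇒ %r10

%r14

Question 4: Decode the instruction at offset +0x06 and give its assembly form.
+0x06: fa 00 ⇒ word 0xfa00 (big)
  op=0xfa00>>10=0x3e ⇒ neg (R)
  rd@[9:6]=0x8 ⇒ %r8

neg %r8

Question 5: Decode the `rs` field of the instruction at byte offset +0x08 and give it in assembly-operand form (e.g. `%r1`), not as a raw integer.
[08] e7 a8 → 0xe7a8
  opcode bits[15:10]=0x39: and/RR
  [9:6] rd=14 = %r14
  [5:2] rs=10 = %r10

%r10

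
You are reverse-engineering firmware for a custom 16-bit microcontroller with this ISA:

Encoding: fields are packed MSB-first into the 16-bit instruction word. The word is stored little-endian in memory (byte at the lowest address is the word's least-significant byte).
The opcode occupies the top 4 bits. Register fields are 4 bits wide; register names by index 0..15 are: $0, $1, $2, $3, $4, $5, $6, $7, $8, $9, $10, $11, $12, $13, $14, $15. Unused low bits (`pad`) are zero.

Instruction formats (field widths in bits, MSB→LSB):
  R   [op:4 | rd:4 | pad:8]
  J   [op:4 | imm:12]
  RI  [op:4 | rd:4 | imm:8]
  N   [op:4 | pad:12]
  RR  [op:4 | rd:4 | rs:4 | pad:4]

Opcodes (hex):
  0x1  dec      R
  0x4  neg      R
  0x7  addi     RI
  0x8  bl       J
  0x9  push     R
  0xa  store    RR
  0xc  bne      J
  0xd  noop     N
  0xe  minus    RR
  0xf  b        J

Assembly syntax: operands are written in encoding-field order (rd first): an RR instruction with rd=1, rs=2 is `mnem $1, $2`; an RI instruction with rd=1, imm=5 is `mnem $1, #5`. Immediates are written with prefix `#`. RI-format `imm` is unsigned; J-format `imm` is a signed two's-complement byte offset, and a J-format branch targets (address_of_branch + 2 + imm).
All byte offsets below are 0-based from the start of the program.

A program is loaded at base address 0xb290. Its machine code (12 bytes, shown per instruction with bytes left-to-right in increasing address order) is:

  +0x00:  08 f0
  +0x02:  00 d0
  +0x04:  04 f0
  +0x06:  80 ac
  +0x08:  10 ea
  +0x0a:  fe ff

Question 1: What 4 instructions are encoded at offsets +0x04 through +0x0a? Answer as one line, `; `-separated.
@+04  little-endian(04 f0) = 0xf004
  op=0xf004>>12=0xf ⇒ b (J)
  imm: (w>>0)&0xfff=0x4 → #4
@+06  little-endian(80 ac) = 0xac80
  op=0xac80>>12=0xa ⇒ store (RR)
  rd: (w>>8)&0xf=0xc → $12
  rs: (w>>4)&0xf=0x8 → $8
@+08  little-endian(10 ea) = 0xea10
  op=0xea10>>12=0xe ⇒ minus (RR)
  rd: (w>>8)&0xf=0xa → $10
  rs: (w>>4)&0xf=0x1 → $1
@+0a  little-endian(fe ff) = 0xfffe
  op=0xfffe>>12=0xf ⇒ b (J)
  imm: (w>>0)&0xfff=0xffe (s12→-2) → #-2

b #4; store $12, $8; minus $10, $1; b #-2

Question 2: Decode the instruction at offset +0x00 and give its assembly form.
+0x00: 08 f0 ⇒ word 0xf008 (little)
  top 4b → 0xf → b [J]
  [11:0] imm=8 = #8

b #8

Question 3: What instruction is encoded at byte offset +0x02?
@+02  little-endian(00 d0) = 0xd000
  op=0xd000>>12=0xd ⇒ noop (N)

noop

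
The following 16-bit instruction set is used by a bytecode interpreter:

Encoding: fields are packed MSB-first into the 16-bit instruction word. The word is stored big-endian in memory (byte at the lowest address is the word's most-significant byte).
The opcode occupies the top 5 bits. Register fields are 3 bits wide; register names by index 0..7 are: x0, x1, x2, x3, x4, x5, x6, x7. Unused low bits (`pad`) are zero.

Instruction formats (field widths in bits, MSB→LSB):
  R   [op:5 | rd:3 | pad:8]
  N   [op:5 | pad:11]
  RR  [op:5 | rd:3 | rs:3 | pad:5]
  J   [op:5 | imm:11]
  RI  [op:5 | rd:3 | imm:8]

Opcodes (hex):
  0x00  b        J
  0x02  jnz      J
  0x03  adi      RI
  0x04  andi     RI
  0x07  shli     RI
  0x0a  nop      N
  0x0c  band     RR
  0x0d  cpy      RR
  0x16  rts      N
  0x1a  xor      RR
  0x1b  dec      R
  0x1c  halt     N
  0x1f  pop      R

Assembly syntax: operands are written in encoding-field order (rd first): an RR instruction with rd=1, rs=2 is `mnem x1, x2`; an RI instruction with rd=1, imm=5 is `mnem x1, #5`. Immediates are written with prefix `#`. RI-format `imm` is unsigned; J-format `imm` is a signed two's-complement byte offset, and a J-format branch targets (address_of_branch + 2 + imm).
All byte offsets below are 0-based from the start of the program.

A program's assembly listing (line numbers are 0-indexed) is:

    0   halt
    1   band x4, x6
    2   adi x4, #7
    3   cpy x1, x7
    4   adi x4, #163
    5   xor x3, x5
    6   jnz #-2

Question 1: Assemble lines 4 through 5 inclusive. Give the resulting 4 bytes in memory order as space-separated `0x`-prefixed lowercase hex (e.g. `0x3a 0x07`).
line 4 (adi): pack op=0x3:5|rd=4:3|imm=163:8 = 0x1ca3; big→ 1c a3
line 5 (xor): pack op=0x1a:5|rd=3:3|rs=5:3|pad=0:5 = 0xd3a0; big→ d3 a0

0x1c 0xa3 0xd3 0xa0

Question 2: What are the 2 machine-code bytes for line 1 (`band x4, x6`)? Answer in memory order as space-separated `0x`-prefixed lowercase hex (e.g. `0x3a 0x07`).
0x64 0xc0

1. band fields op=0xc:5|rd=4:3|rs=6:3|pad=0:5 → word 64c0h → 64 c0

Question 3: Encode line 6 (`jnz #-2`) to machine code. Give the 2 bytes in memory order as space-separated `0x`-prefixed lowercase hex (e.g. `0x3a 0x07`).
line 6 (jnz): pack op=0x2:5|imm=-2:11 = 0x17fe; big→ 17 fe

0x17 0xfe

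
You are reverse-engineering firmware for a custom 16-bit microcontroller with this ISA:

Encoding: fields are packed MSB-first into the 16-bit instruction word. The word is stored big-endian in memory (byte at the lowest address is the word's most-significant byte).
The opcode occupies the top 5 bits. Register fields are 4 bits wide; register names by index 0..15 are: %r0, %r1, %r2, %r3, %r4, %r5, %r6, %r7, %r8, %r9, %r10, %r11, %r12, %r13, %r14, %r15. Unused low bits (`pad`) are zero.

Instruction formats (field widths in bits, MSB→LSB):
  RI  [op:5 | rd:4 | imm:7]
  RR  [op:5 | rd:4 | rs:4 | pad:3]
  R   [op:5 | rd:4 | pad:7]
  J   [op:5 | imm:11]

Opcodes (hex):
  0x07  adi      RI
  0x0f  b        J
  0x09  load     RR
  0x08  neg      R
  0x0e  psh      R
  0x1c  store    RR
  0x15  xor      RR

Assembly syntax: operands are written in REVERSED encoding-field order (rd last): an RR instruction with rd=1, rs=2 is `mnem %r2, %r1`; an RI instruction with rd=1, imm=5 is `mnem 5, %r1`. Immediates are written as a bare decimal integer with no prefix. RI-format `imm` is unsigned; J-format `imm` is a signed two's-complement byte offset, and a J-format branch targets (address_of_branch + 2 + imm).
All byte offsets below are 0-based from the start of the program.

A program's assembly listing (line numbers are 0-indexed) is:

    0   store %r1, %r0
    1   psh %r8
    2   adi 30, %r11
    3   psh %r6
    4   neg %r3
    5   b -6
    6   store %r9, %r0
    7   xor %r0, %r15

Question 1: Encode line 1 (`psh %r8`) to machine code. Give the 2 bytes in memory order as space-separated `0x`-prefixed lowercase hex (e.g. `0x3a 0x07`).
0x74 0x00

L1: psh op=0xe:5|rd=8:4|pad=0:7 ⇒ 0x7400 ⇒ big 74 00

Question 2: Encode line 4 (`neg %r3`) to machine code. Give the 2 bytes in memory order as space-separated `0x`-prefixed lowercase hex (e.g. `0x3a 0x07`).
line 4 (neg): pack op=0x8:5|rd=3:4|pad=0:7 = 0x4180; big→ 41 80

0x41 0x80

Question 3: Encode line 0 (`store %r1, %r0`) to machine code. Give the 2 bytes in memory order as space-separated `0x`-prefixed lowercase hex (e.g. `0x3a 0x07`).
line 0 (store): pack op=0x1c:5|rd=0:4|rs=1:4|pad=0:3 = 0xe008; big→ e0 08

0xe0 0x08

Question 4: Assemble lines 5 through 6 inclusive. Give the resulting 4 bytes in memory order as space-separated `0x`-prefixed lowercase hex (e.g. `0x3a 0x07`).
L5: b op=0xf:5|imm=-6:11 ⇒ 0x7ffa ⇒ big 7f fa
L6: store op=0x1c:5|rd=0:4|rs=9:4|pad=0:3 ⇒ 0xe048 ⇒ big e0 48

0x7f 0xfa 0xe0 0x48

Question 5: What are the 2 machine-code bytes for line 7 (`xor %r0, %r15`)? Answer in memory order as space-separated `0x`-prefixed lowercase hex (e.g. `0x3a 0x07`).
0xaf 0x80

7. xor fields op=0x15:5|rd=15:4|rs=0:4|pad=0:3 → word af80h → af 80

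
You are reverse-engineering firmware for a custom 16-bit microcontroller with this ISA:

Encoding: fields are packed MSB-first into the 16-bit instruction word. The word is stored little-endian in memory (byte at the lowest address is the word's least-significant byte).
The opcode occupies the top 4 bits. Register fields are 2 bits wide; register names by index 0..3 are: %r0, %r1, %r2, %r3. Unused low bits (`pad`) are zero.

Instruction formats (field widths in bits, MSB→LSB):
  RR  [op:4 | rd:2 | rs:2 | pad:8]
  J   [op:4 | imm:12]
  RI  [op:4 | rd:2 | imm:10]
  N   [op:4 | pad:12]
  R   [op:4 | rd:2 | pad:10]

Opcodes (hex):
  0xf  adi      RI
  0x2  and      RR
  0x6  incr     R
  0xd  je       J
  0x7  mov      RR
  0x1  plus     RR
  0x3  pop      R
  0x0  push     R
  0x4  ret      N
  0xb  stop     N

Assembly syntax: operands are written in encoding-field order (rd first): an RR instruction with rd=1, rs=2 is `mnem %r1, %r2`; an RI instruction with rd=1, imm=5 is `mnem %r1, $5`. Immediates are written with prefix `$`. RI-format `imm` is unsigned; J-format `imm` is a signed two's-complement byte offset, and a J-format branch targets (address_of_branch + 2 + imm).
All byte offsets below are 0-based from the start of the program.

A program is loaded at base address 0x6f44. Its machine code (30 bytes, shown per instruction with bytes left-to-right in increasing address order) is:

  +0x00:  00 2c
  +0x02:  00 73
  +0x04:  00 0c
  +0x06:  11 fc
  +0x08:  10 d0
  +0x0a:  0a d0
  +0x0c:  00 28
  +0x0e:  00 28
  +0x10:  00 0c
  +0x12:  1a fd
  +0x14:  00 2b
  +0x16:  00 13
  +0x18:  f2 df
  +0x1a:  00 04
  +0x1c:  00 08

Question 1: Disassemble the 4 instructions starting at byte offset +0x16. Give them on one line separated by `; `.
plus %r0, %r3; je $-14; push %r1; push %r2

@+16  little-endian(00 13) = 0x1300
  op=0x1300>>12=0x1 ⇒ plus (RR)
  rd: (w>>10)&0x3=0x0 → %r0
  rs: (w>>8)&0x3=0x3 → %r3
@+18  little-endian(f2 df) = 0xdff2
  op=0xdff2>>12=0xd ⇒ je (J)
  imm: (w>>0)&0xfff=0xff2 (s12→-14) → $-14
@+1a  little-endian(00 04) = 0x0400
  op=0x0400>>12=0x0 ⇒ push (R)
  rd: (w>>10)&0x3=0x1 → %r1
@+1c  little-endian(00 08) = 0x0800
  op=0x0800>>12=0x0 ⇒ push (R)
  rd: (w>>10)&0x3=0x2 → %r2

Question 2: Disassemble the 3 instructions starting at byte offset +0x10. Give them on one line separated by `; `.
push %r3; adi %r3, $282; and %r2, %r3

+0x10: 00 0c ⇒ word 0x0c00 (little)
  op=0x0c00>>12=0x0 ⇒ push (R)
  [11:10] rd=3 = %r3
+0x12: 1a fd ⇒ word 0xfd1a (little)
  op=0xfd1a>>12=0xf ⇒ adi (RI)
  [11:10] rd=3 = %r3
  [9:0] imm=282 = $282
+0x14: 00 2b ⇒ word 0x2b00 (little)
  op=0x2b00>>12=0x2 ⇒ and (RR)
  [11:10] rd=2 = %r2
  [9:8] rs=3 = %r3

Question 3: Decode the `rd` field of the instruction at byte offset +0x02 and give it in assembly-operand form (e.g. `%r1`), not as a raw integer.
[02] 00 73 → 0x7300
  op=0x7300>>12=0x7 ⇒ mov (RR)
  rd: (w>>10)&0x3=0x0 → %r0
  rs: (w>>8)&0x3=0x3 → %r3

%r0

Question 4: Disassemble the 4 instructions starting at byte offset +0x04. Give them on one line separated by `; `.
push %r3; adi %r3, $17; je $16; je $10

+0x04: 00 0c ⇒ word 0x0c00 (little)
  top 4b → 0x0 → push [R]
  [11:10] rd=3 = %r3
+0x06: 11 fc ⇒ word 0xfc11 (little)
  top 4b → 0xf → adi [RI]
  [11:10] rd=3 = %r3
  [9:0] imm=17 = $17
+0x08: 10 d0 ⇒ word 0xd010 (little)
  top 4b → 0xd → je [J]
  [11:0] imm=16 = $16
+0x0a: 0a d0 ⇒ word 0xd00a (little)
  top 4b → 0xd → je [J]
  [11:0] imm=10 = $10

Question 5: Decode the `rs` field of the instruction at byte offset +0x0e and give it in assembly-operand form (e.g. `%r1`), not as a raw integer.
%r0

[0e] 00 28 → 0x2800
  op=0x2800>>12=0x2 ⇒ and (RR)
  [11:10] rd=2 = %r2
  [9:8] rs=0 = %r0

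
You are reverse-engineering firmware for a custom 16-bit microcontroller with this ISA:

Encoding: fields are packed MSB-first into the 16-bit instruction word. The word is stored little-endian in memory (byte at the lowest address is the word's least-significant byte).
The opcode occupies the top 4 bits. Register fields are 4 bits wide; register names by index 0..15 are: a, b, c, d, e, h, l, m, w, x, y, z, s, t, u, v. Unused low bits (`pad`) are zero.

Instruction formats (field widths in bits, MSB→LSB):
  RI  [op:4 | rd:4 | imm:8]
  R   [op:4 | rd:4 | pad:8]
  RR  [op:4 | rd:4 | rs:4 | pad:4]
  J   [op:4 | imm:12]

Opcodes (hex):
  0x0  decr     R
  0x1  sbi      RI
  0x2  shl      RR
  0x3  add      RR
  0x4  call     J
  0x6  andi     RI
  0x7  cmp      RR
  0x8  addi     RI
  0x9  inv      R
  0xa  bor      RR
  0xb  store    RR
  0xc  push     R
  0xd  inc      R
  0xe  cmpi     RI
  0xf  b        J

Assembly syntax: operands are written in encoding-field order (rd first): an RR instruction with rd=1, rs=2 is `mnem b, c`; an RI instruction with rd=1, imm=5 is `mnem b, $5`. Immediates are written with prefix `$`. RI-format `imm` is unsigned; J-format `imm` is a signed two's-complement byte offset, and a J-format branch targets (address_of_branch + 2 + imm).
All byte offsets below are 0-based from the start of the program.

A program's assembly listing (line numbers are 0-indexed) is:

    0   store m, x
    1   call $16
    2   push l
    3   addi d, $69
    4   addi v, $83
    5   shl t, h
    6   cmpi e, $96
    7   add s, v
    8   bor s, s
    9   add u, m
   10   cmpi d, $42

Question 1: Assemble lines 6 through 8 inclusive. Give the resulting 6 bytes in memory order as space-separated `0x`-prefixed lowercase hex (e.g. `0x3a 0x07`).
0x60 0xe4 0xf0 0x3c 0xc0 0xac

6. cmpi fields op=0xe:4|rd=4:4|imm=96:8 → word e460h → 60 e4
7. add fields op=0x3:4|rd=12:4|rs=15:4|pad=0:4 → word 3cf0h → f0 3c
8. bor fields op=0xa:4|rd=12:4|rs=12:4|pad=0:4 → word acc0h → c0 ac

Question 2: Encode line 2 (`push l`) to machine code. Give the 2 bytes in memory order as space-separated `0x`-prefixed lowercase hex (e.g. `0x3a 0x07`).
0x00 0xc6

2. push fields op=0xc:4|rd=6:4|pad=0:8 → word c600h → 00 c6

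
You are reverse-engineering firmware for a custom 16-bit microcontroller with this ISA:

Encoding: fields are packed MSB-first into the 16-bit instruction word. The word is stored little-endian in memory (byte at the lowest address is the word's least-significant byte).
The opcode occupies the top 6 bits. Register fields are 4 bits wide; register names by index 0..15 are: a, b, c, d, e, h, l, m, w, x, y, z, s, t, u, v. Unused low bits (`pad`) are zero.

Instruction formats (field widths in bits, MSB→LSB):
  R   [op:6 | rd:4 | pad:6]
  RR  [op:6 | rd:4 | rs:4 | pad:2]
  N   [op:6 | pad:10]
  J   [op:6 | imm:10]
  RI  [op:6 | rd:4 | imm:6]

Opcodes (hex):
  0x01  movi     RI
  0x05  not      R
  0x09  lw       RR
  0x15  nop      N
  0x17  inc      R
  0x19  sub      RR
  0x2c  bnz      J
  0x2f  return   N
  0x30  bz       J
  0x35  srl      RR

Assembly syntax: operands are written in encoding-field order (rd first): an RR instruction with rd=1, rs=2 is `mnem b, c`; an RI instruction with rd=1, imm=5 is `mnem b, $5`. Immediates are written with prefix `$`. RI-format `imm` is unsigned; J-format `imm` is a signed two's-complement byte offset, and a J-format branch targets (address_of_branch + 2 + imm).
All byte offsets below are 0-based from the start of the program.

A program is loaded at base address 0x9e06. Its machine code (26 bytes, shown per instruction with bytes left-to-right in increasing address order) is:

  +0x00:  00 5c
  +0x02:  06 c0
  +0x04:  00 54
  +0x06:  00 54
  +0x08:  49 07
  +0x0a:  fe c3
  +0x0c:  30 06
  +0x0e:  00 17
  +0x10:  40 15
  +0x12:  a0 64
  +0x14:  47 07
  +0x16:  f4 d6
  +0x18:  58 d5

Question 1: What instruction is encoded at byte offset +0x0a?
@+0a  little-endian(fe c3) = 0xc3fe
  opcode bits[15:10]=0x30: bz/J
  [9:0] imm=1022 (s10→-2) = $-2

bz $-2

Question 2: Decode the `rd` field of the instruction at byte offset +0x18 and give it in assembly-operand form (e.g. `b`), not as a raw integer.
off 0x18: read 58 d5 as little → 0xd558
  op=0xd558>>10=0x35 ⇒ srl (RR)
  rd@[9:6]=0x5 ⇒ h
  rs@[5:2]=0x6 ⇒ l

h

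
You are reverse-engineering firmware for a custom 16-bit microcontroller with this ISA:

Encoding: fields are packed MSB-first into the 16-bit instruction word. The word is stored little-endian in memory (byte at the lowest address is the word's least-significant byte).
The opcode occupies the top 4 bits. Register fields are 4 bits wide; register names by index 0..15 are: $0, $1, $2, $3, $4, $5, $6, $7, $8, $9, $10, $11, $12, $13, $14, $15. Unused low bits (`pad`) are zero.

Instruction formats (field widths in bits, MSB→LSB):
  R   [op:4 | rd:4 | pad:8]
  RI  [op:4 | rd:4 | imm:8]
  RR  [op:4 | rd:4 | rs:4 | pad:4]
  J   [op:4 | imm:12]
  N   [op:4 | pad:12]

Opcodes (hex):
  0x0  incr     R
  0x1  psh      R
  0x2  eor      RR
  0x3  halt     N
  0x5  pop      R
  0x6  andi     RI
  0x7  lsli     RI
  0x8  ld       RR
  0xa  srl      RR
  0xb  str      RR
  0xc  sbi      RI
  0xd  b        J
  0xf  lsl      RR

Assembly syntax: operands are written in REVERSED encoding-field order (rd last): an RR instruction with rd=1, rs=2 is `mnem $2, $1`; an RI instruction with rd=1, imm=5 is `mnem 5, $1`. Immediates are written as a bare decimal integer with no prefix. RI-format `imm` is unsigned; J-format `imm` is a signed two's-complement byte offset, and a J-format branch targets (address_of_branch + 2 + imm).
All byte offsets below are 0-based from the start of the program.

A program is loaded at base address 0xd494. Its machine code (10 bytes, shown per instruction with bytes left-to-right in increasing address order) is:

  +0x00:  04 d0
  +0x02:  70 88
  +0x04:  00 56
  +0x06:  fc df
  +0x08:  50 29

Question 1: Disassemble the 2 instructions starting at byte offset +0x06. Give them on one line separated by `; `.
[06] fc df → 0xdffc
  op=0xdffc>>12=0xd ⇒ b (J)
  imm: (w>>0)&0xfff=0xffc (s12→-4) → -4
[08] 50 29 → 0x2950
  op=0x2950>>12=0x2 ⇒ eor (RR)
  rd: (w>>8)&0xf=0x9 → $9
  rs: (w>>4)&0xf=0x5 → $5

b -4; eor $5, $9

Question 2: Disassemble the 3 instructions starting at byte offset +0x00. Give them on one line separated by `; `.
b 4; ld $7, $8; pop $6

@+00  little-endian(04 d0) = 0xd004
  opcode bits[15:12]=0xd: b/J
  [11:0] imm=4 = 4
@+02  little-endian(70 88) = 0x8870
  opcode bits[15:12]=0x8: ld/RR
  [11:8] rd=8 = $8
  [7:4] rs=7 = $7
@+04  little-endian(00 56) = 0x5600
  opcode bits[15:12]=0x5: pop/R
  [11:8] rd=6 = $6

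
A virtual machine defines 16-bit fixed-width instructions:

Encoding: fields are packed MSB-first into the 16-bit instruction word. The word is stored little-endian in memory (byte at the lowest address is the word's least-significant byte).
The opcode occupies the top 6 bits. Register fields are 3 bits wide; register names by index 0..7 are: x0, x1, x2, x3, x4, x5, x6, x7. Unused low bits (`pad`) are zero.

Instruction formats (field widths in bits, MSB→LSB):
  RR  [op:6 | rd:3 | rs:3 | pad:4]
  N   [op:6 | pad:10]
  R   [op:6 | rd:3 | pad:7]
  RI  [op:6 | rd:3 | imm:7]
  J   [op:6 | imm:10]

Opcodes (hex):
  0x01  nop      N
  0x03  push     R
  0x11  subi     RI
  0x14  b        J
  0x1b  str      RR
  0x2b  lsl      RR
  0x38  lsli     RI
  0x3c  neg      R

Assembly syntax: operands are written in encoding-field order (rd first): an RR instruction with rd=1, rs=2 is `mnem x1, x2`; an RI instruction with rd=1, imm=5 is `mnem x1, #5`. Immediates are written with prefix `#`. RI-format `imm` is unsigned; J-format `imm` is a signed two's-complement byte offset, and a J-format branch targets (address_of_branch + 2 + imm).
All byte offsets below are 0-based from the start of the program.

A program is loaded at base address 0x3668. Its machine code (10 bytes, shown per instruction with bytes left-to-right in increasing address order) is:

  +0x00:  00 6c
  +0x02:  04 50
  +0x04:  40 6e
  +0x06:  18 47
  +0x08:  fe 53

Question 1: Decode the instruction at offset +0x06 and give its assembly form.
subi x6, #24

off 0x06: read 18 47 as little → 0x4718
  op=0x4718>>10=0x11 ⇒ subi (RI)
  rd@[9:7]=0x6 ⇒ x6
  imm@[6:0]=0x18 ⇒ #24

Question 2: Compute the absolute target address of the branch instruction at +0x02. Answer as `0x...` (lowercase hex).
0x3670

off 0x02: read 04 50 as little → 0x5004
  op=0x5004>>10=0x14 ⇒ b (J)
  imm@[9:0]=0x4 ⇒ #4
  target = base 0x3668 + off 0x02 + 2 + imm 4 = 0x3670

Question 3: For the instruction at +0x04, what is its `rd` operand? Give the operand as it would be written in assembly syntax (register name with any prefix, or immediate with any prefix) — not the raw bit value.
x4

[04] 40 6e → 0x6e40
  top 6b → 0x1b → str [RR]
  [9:7] rd=4 = x4
  [6:4] rs=4 = x4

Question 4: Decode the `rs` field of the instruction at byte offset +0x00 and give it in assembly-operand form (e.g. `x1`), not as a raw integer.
@+00  little-endian(00 6c) = 0x6c00
  top 6b → 0x1b → str [RR]
  rd: (w>>7)&0x7=0x0 → x0
  rs: (w>>4)&0x7=0x0 → x0

x0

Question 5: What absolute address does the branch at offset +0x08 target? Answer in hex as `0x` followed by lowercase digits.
@+08  little-endian(fe 53) = 0x53fe
  opcode bits[15:10]=0x14: b/J
  [9:0] imm=1022 (s10→-2) = #-2
  target = base 0x3668 + off 0x08 + 2 + imm -2 = 0x3670

0x3670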